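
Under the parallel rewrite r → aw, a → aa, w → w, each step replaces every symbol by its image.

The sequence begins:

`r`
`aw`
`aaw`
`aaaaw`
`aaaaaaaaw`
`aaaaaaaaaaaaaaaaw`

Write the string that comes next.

Rewriting the 17 symbols of aaaaaaaaaaaaaaaaw one by one yields aa aa aa aa aa aa aa aa aa aa aa aa aa aa aa aa w; concatenated:

aaaaaaaaaaaaaaaaaaaaaaaaaaaaaaaaw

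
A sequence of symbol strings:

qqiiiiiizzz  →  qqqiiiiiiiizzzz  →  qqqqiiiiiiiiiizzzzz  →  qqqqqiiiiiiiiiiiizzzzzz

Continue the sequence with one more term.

qqqqqqiiiiiiiiiiiiiizzzzzzz

The n-th term is n-1 q's then 2n i's then n z's, where the shown terms are n = 3, 4, 5, 6.
At n = 7 the blocks have lengths 6, 14, 7.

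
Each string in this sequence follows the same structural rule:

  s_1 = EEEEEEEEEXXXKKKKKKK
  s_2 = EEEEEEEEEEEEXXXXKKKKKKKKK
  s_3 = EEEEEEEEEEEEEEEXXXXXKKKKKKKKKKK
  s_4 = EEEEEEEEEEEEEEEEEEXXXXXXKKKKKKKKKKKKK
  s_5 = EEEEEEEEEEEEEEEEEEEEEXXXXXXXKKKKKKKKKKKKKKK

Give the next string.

EEEEEEEEEEEEEEEEEEEEEEEEXXXXXXXXKKKKKKKKKKKKKKKKK

Term n consists of 3n E's, followed by n X's, followed by 2n+1 K's, where the shown terms are n = 3, 4, 5, 6, 7.
At n = 8 the blocks have lengths 24, 8, 17.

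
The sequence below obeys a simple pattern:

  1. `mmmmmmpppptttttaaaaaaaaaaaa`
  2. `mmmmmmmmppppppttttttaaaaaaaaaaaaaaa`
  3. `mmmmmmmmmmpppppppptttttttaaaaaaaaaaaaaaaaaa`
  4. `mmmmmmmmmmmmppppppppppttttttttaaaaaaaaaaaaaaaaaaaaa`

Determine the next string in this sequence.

mmmmmmmmmmmmmmpppppppppppptttttttttaaaaaaaaaaaaaaaaaaaaaaaa

The n-th term is 2n m's then 2n-2 p's then n+2 t's then 3n+3 a's, where the shown terms are n = 3, 4, 5, 6.
For the next term, n = 7, so the run lengths are 14, 12, 9, 24.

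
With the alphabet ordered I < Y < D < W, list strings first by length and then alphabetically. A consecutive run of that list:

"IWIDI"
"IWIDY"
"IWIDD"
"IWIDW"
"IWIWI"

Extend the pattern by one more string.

Treat IWIWI as a base-4 numeral over the given alphabet and add one, carrying through any trailing W's.

IWIWY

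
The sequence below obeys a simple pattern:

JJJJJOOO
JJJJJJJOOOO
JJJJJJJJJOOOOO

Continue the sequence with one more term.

Term n consists of 2n-1 J's, followed by n O's, where the shown terms are n = 3, 4, 5.
Setting n = 6 gives 11, 6 characters in each block.

JJJJJJJJJJJOOOOOO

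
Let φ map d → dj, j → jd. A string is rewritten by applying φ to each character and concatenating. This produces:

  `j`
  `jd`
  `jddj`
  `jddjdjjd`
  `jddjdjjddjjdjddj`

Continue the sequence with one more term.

Rewriting the 16 symbols of jddjdjjddjjdjddj one by one yields jd dj dj jd dj jd jd dj dj jd jd dj jd dj dj jd; concatenated:

jddjdjjddjjdjddjdjjdjddjjddjdjjd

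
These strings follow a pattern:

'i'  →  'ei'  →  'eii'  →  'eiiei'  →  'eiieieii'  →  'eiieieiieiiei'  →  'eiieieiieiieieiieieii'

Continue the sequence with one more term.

eiieieiieiieieiieieiieiieieiieiiei

From term 3 onward, concatenate the last term with the second-to-last: ei·i = eii, eii·ei = eiiei, …
The next term joins eiieieiieiieieiieieii and eiieieiieiiei.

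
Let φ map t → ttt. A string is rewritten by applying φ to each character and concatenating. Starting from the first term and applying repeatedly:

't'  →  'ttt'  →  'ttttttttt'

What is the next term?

ttttttttttttttttttttttttttt

Expanding ttttttttt: t→ttt, t→ttt, t→ttt, t→ttt, t→ttt, t→ttt, t→ttt, t→ttt, t→ttt. Concatenated: ttt ttt ttt ttt ttt ttt ttt ttt ttt.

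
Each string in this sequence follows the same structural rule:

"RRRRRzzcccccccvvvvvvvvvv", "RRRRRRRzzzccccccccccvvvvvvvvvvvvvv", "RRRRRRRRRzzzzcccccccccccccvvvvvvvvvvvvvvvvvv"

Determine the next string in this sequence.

RRRRRRRRRRRzzzzzccccccccccccccccvvvvvvvvvvvvvvvvvvvvvv

Term n consists of 2n+1 R's, followed by n z's, followed by 3n+1 c's, followed by 4n+2 v's, where the shown terms are n = 2, 3, 4.
For the next term, n = 5, so the run lengths are 11, 5, 16, 22.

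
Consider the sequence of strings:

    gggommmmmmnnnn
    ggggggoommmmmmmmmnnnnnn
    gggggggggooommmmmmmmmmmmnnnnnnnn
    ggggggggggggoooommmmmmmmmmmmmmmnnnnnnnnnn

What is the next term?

gggggggggggggggooooommmmmmmmmmmmmmmmmmnnnnnnnnnnnn

Term n consists of 3n g's, followed by n o's, followed by 3n+3 m's, followed by 2n+2 n's (n = 1, 2, …).
Setting n = 5 gives 15, 5, 18, 12 characters in each block.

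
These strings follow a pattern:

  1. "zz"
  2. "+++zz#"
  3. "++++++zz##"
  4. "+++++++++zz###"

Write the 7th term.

++++++++++++++++++zz######

Every step adds +++ to the front and # to the end of the previous string.
From +++++++++zz###, 3 further steps: +++++++++zz### → ++++++++++++zz#### → +++++++++++++++zz##### → (answer).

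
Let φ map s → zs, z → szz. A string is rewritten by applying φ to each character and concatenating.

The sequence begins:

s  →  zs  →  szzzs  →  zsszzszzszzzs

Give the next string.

Rewriting the 13 symbols of zsszzszzszzzs one by one yields szz zs zs szz szz zs szz szz zs szz szz szz zs; concatenated:

szzzszsszzszzzsszzszzzsszzszzszzzs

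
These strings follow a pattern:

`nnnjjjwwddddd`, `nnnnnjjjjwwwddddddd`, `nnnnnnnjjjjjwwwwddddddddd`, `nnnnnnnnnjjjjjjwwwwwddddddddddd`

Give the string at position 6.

The n-th term is 2n-1 n's then n+1 j's then n w's then 2n+1 d's, where the shown terms are n = 2, 3, 4, 5.
For term 6, n = 7, so the run lengths are 13, 8, 7, 15.

nnnnnnnnnnnnnjjjjjjjjwwwwwwwddddddddddddddd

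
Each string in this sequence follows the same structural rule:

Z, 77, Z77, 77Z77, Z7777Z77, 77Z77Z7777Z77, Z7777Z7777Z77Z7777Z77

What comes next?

77Z77Z7777Z77Z7777Z7777Z77Z7777Z77

This is a Fibonacci-style word recurrence s(k) = s(k−2)·s(k−1): e.g. Z·77 = Z77.
Continuing: 77Z77Z7777Z77 · Z7777Z7777Z77Z7777Z77 gives term 8.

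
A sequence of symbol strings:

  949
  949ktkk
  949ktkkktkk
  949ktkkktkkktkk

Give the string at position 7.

Each term is the previous one with ktkk appended.
From 949ktkkktkkktkk, 3 further steps: 949ktkkktkkktkk → 949ktkkktkkktkkktkk → 949ktkkktkkktkkktkkktkk → (answer).

949ktkkktkkktkkktkkktkkktkk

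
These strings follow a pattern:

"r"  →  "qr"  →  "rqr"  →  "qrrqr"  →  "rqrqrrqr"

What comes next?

Each term (from the third on) is the two preceding terms concatenated in order: term 3 = r·qr = rqr.
Continuing: qrrqr · rqrqrrqr gives term 6.

qrrqrrqrqrrqr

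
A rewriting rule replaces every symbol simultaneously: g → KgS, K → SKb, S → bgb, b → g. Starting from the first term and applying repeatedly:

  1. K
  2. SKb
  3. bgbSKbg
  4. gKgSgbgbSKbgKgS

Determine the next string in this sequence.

KgSSKbKgSbgbKgSgKgSgbgbSKbgKgSSKbKgSbgb

Replace each of the 15 characters of gKgSgbgbSKbgKgS in place — KgS SKb KgS bgb KgS g KgS g bgb SKb g KgS SKb KgS bgb — and concatenate.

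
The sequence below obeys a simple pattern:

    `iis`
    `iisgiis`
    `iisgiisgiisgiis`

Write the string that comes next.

Each string is two copies of the previous one joined by 'g'.
So the next term is two copies of iisgiisgiisgiis with 'g' between the halves.

iisgiisgiisgiisgiisgiisgiisgiis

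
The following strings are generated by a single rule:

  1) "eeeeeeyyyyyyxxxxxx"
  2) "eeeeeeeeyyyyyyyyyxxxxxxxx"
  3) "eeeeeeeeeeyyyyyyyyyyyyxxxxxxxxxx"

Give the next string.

eeeeeeeeeeeeyyyyyyyyyyyyyyyxxxxxxxxxxxx

The n-th term is 2n+2 e's then 3n y's then 2n+2 x's, where the shown terms are n = 2, 3, 4.
For the next term, n = 5, so the run lengths are 12, 15, 12.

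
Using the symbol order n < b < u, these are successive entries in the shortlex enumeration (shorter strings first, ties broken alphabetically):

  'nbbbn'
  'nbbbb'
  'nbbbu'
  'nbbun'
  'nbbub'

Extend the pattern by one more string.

nbbuu

The successor of nbbub increments the rightmost position that isn't already u and resets every position after it to n.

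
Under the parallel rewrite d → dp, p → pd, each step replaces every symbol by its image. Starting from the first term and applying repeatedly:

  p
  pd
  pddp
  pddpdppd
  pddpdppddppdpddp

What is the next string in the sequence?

Rewriting the 16 symbols of pddpdppddppdpddp one by one yields pd dp dp pd dp pd pd dp dp pd pd dp pd dp dp pd; concatenated:

pddpdppddppdpddpdppdpddppddpdppd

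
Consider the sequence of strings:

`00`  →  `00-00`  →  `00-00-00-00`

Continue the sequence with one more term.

00-00-00-00-00-00-00-00

s(k+1) = s(k)·-·s(k) — each term doubles the last with '-' between the halves.
So the next term is two copies of 00-00-00-00 with '-' between the halves.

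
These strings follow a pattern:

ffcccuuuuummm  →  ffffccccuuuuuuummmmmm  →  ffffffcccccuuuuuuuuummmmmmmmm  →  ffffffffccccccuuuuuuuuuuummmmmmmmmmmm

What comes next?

ffffffffffcccccccuuuuuuuuuuuuummmmmmmmmmmmmmm

Reading off run lengths: f runs 2, 4, 6, 8; c runs 3, 4, 5, 6; u runs 5, 7, 9, 11; m runs 3, 6, 9, 12 — each is linear in n (n = 1, 2, …).
At n = 5 the blocks have lengths 10, 7, 13, 15.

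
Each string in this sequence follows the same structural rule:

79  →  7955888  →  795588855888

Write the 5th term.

The strings grow by a fixed suffix 55888 each time.
From 795588855888, 2 further steps: 795588855888 → 79558885588855888 → (answer).

7955888558885588855888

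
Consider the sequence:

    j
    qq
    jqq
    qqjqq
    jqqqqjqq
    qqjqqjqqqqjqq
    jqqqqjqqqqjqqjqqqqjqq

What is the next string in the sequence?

From term 3 onward, concatenate the second-to-last term with the last: j·qq = jqq, qq·jqq = qqjqq, …
The next term joins qqjqqjqqqqjqq and jqqqqjqqqqjqqjqqqqjqq.

qqjqqjqqqqjqqjqqqqjqqqqjqqjqqqqjqq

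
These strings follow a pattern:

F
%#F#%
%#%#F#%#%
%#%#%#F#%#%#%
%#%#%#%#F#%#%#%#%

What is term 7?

%#%#%#%#%#%#F#%#%#%#%#%#%

s(k+1) = %#·s(k)·#%, so each term gains %# as a prefix and #% as a suffix.
From %#%#%#%#F#%#%#%#%, 2 further steps: %#%#%#%#F#%#%#%#% → %#%#%#%#%#F#%#%#%#%#% → (answer).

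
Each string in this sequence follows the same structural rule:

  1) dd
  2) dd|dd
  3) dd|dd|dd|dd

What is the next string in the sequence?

dd|dd|dd|dd|dd|dd|dd|dd

Each string is two copies of the previous one joined by '|'.
So the next term is two copies of dd|dd|dd|dd with '|' between the halves.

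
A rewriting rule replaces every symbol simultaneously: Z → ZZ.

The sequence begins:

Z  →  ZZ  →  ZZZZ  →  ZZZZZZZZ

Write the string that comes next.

Apply φ to ZZZZZZZZ symbol by symbol: Z→ZZ, Z→ZZ, Z→ZZ, Z→ZZ, Z→ZZ, Z→ZZ, Z→ZZ, Z→ZZ; joined: ZZ ZZ ZZ ZZ ZZ ZZ ZZ ZZ.

ZZZZZZZZZZZZZZZZ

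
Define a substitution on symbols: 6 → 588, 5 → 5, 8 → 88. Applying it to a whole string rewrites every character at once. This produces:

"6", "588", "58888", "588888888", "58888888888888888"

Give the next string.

Rewriting the 17 symbols of 58888888888888888 one by one yields 5 88 88 88 88 88 88 88 88 88 88 88 88 88 88 88 88; concatenated:

588888888888888888888888888888888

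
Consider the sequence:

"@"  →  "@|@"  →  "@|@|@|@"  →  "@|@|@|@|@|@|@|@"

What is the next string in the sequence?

@|@|@|@|@|@|@|@|@|@|@|@|@|@|@|@

Each string is two copies of the previous one joined by '|'.
One more doubling of @|@|@|@|@|@|@|@ gives the answer.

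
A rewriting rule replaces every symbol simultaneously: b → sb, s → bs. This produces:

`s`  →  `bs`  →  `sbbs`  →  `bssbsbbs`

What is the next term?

sbbsbssbbssbsbbs

Apply φ to bssbsbbs symbol by symbol: b→sb, s→bs, s→bs, b→sb, s→bs, b→sb, b→sb, s→bs; joined: sb bs bs sb bs sb sb bs.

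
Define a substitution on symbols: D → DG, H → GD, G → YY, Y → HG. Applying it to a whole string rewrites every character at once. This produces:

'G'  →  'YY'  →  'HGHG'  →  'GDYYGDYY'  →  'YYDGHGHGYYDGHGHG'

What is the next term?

HGHGDGYYGDYYGDYYHGHGDGYYGDYYGDYY

Applying the rule to each of the 16 symbols of YYDGHGHGYYDGHGHG gives the pieces HG HG DG YY GD YY GD YY HG HG DG YY GD YY GD YY, which concatenate to the answer.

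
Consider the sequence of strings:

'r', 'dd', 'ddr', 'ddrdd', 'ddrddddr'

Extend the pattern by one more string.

This is a Fibonacci-style word recurrence s(k) = s(k−1)·s(k−2): e.g. dd·r = ddr.
Continuing: ddrddddr · ddrdd gives term 6.

ddrddddrddrdd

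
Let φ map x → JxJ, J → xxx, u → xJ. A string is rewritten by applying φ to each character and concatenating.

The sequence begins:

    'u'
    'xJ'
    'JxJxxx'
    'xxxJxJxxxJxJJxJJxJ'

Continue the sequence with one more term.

Rewriting the 18 symbols of xxxJxJxxxJxJJxJJxJ one by one yields JxJ JxJ JxJ xxx JxJ xxx JxJ JxJ JxJ xxx JxJ xxx xxx JxJ xxx xxx JxJ xxx; concatenated:

JxJJxJJxJxxxJxJxxxJxJJxJJxJxxxJxJxxxxxxJxJxxxxxxJxJxxx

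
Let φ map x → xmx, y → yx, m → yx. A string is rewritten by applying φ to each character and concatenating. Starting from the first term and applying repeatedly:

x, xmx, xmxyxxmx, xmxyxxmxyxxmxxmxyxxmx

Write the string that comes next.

φ(xmxyxxmxyxxmxxmxyxxmx) expands symbol-by-symbol to xmx yx xmx yx xmx xmx yx xmx yx xmx xmx yx xmx xmx yx xmx yx xmx xmx yx xmx; joining the 21 pieces gives the next term.

xmxyxxmxyxxmxxmxyxxmxyxxmxxmxyxxmxxmxyxxmxyxxmxxmxyxxmx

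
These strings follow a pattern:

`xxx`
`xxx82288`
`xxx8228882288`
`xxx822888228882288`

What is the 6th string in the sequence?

Every step adds 82288 to the end: s(k+1) = s(k)·82288.
From xxx822888228882288, 2 further steps: xxx822888228882288 → xxx82288822888228882288 → (answer).

xxx8228882288822888228882288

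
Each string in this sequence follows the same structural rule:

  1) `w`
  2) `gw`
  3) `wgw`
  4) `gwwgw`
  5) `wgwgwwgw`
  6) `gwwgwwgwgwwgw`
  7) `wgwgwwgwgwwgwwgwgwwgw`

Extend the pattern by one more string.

gwwgwwgwgwwgwwgwgwwgwgwwgwwgwgwwgw

This is a Fibonacci-style word recurrence s(k) = s(k−2)·s(k−1): e.g. w·gw = wgw.
So term 8 is gwwgwwgwgwwgw·wgwgwwgwgwwgwwgwgwwgw.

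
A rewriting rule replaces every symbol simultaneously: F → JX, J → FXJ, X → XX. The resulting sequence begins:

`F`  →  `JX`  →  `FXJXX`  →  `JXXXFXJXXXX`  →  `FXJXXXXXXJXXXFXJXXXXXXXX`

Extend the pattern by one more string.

Rewriting the 24 symbols of FXJXXXXXXJXXXFXJXXXXXXXX one by one yields JX XX FXJ XX XX XX XX XX XX FXJ XX XX XX JX XX FXJ XX XX XX XX XX XX XX XX; concatenated:

JXXXFXJXXXXXXXXXXXXFXJXXXXXXJXXXFXJXXXXXXXXXXXXXXXX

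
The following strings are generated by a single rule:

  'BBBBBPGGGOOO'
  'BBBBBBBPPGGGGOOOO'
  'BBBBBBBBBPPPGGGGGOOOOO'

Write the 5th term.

BBBBBBBBBBBBBPPPPPGGGGGGGOOOOOOO

The n-th term is 2n+1 B's then n-1 P's then n+1 G's then n+1 O's, where the shown terms are n = 2, 3, 4.
At n = 6 the blocks have lengths 13, 5, 7, 7.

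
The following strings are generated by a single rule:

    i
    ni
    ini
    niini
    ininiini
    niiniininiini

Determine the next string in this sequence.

ininiininiiniininiini

From term 3 onward, concatenate the second-to-last term with the last: i·ni = ini, ni·ini = niini, …
So term 7 is ininiini·niiniininiini.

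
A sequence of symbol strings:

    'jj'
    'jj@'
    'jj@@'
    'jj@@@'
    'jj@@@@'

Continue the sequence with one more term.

The strings grow by a fixed suffix @ each time.
One more step from jj@@@@ gives the answer.

jj@@@@@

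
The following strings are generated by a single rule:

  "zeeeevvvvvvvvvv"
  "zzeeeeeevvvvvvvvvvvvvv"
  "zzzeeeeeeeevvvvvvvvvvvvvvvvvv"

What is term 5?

zzzzzeeeeeeeeeeeevvvvvvvvvvvvvvvvvvvvvvvvvv

The n-th term is n-1 z's then 2n e's then 4n+2 v's, where the shown terms are n = 2, 3, 4.
For term 5, n = 6, so the run lengths are 5, 12, 26.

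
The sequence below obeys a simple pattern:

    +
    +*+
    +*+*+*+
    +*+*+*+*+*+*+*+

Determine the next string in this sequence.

+*+*+*+*+*+*+*+*+*+*+*+*+*+*+*+

Each string is two copies of the previous one joined by '*'.
One more doubling of +*+*+*+*+*+*+*+ gives the answer.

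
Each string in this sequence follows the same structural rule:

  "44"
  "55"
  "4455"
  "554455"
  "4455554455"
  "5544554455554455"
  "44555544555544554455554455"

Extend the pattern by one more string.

554455445555445544555544555544554455554455

This is a Fibonacci-style word recurrence s(k) = s(k−2)·s(k−1): e.g. 44·55 = 4455.
So term 8 is 5544554455554455·44555544555544554455554455.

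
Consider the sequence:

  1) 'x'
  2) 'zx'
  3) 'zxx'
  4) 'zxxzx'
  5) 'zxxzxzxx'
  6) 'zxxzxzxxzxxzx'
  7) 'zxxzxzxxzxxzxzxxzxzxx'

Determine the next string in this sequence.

From term 3 onward, concatenate the last term with the second-to-last: zx·x = zxx, zxx·zx = zxxzx, …
The next term joins zxxzxzxxzxxzxzxxzxzxx and zxxzxzxxzxxzx.

zxxzxzxxzxxzxzxxzxzxxzxxzxzxxzxxzx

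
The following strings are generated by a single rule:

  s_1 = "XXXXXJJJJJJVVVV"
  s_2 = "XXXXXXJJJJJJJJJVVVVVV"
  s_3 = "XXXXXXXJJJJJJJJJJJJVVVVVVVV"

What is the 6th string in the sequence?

Each string has the form X^{n+3} J^{3n} V^{2n}, where the shown terms are n = 2, 3, 4.
For term 6, n = 7, so the run lengths are 10, 21, 14.

XXXXXXXXXXJJJJJJJJJJJJJJJJJJJJJVVVVVVVVVVVVVV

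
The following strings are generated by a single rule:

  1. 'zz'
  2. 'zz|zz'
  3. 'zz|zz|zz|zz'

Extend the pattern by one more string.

s(k+1) = s(k)·|·s(k) — each term doubles the last with '|' between the halves.
Doubling zz|zz|zz|zz with '|' between the halves:

zz|zz|zz|zz|zz|zz|zz|zz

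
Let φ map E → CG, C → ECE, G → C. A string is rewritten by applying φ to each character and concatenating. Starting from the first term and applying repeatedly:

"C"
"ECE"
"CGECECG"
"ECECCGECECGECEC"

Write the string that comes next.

φ(ECECCGECECGECEC) expands symbol-by-symbol to CG ECE CG ECE ECE C CG ECE CG ECE C CG ECE CG ECE; joining the 15 pieces gives the next term.

CGECECGECEECECCGECECGECECCGECECGECE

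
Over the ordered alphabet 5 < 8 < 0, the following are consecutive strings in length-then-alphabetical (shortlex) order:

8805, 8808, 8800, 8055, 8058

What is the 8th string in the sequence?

8088

Stepping forward 3 times from 8058: 8058 → 8050 → 8085, then the target.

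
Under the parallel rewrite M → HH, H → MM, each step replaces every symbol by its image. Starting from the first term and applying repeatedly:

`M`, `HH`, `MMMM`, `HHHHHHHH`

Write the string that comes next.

Rewriting each symbol of HHHHHHHH: H→MM, H→MM, H→MM, H→MM, H→MM, H→MM, H→MM, H→MM, which concatenates to MM MM MM MM MM MM MM MM.

MMMMMMMMMMMMMMMM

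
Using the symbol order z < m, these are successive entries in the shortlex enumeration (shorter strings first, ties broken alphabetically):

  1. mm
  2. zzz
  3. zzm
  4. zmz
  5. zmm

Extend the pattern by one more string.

mzz

Find the rightmost character of zmm below m, bump it to the next letter, and reset everything to its right to z.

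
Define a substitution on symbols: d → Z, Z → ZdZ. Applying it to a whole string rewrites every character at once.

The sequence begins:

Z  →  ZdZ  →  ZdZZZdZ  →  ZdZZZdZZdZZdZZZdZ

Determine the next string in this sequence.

φ(ZdZZZdZZdZZdZZZdZ) expands symbol-by-symbol to ZdZ Z ZdZ ZdZ ZdZ Z ZdZ ZdZ Z ZdZ ZdZ Z ZdZ ZdZ ZdZ Z ZdZ; joining the 17 pieces gives the next term.

ZdZZZdZZdZZdZZZdZZdZZZdZZdZZZdZZdZZdZZZdZ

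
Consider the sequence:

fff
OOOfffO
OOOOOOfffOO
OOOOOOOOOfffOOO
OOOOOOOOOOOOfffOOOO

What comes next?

Each term wraps the previous one in OOO on the left and O on the right.
Applying this once more to OOOOOOOOOOOOfffOOOO:

OOOOOOOOOOOOOOOfffOOOOO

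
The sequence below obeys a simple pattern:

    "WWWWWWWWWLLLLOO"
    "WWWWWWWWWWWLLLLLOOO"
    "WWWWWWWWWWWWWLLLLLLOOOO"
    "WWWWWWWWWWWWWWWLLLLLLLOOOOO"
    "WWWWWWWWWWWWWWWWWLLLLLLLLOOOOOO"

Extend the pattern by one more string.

WWWWWWWWWWWWWWWWWWWLLLLLLLLLOOOOOOO

Each string has the form W^{2n+3} L^{n+1} O^{n-1}, where the shown terms are n = 3, 4, 5, 6, 7.
At n = 8 the blocks have lengths 19, 9, 7.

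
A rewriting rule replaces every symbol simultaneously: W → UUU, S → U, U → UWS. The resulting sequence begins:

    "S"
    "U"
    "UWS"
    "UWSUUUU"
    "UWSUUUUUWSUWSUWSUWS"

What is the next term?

Applying the rule to each of the 19 symbols of UWSUUUUUWSUWSUWSUWS gives the pieces UWS UUU U UWS UWS UWS UWS UWS UUU U UWS UUU U UWS UUU U UWS UUU U, which concatenate to the answer.

UWSUUUUUWSUWSUWSUWSUWSUUUUUWSUUUUUWSUUUUUWSUUUU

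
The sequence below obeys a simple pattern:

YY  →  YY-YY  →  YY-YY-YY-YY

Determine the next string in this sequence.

s(k+1) = s(k)·-·s(k) — each term doubles the last with '-' between the halves.
Doubling YY-YY-YY-YY with '-' between the halves:

YY-YY-YY-YY-YY-YY-YY-YY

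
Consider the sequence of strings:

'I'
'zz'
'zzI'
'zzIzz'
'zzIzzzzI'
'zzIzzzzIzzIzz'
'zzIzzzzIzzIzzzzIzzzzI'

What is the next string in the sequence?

From term 3 onward, concatenate the last term with the second-to-last: zz·I = zzI, zzI·zz = zzIzz, …
The next term joins zzIzzzzIzzIzzzzIzzzzI and zzIzzzzIzzIzz.

zzIzzzzIzzIzzzzIzzzzIzzIzzzzIzzIzz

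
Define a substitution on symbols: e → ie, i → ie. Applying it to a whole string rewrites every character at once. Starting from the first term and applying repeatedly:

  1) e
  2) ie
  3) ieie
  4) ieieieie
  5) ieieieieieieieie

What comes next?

Rewriting the 16 symbols of ieieieieieieieie one by one yields ie ie ie ie ie ie ie ie ie ie ie ie ie ie ie ie; concatenated:

ieieieieieieieieieieieieieieieie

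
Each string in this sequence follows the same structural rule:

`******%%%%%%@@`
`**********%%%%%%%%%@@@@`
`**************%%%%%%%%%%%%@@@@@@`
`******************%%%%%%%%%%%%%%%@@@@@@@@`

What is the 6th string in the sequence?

Term n consists of 4n+2 *'s, followed by 3n+3 %'s, followed by 2n @'s (n = 1, 2, …).
At n = 6 the blocks have lengths 26, 21, 12.

**************************%%%%%%%%%%%%%%%%%%%%%@@@@@@@@@@@@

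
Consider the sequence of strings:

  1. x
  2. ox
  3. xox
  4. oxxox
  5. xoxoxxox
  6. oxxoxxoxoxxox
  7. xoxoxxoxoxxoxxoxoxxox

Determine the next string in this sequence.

From term 3 onward, concatenate the second-to-last term with the last: x·ox = xox, ox·xox = oxxox, …
The next term joins oxxoxxoxoxxox and xoxoxxoxoxxoxxoxoxxox.

oxxoxxoxoxxoxxoxoxxoxoxxoxxoxoxxox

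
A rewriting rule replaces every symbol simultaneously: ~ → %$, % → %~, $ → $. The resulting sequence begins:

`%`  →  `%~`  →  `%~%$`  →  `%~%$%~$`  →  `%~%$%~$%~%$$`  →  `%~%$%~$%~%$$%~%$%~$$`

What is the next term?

%~%$%~$%~%$$%~%$%~$$%~%$%~$%~%$$$

φ(%~%$%~$%~%$$%~%$%~$$) expands symbol-by-symbol to %~ %$ %~ $ %~ %$ $ %~ %$ %~ $ $ %~ %$ %~ $ %~ %$ $ $; joining the 20 pieces gives the next term.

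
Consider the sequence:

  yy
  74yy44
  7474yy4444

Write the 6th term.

s(k+1) = 74·s(k)·44, so each term gains 74 as a prefix and 44 as a suffix.
From 7474yy4444, 3 further steps: 7474yy4444 → 747474yy444444 → 74747474yy44444444 → (answer).

7474747474yy4444444444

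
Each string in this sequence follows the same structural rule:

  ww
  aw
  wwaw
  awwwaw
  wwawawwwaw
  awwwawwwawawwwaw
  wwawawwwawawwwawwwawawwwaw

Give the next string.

From term 3 onward, concatenate the second-to-last term with the last: ww·aw = wwaw, aw·wwaw = awwwaw, …
Continuing: awwwawwwawawwwaw · wwawawwwawawwwawwwawawwwaw gives term 8.

awwwawwwawawwwawwwawawwwawawwwawwwawawwwaw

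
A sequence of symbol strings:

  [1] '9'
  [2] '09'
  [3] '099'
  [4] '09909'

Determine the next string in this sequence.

09909099

From term 3 onward, concatenate the last term with the second-to-last: 09·9 = 099, 099·09 = 09909, …
Continuing: 09909 · 099 gives term 5.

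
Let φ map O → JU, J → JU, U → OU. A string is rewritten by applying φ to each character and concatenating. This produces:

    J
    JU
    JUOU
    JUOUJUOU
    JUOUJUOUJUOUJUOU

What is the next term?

Rewriting the 16 symbols of JUOUJUOUJUOUJUOU one by one yields JU OU JU OU JU OU JU OU JU OU JU OU JU OU JU OU; concatenated:

JUOUJUOUJUOUJUOUJUOUJUOUJUOUJUOU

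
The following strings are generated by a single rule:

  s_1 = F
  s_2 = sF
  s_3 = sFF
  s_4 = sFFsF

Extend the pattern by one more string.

sFFsFsFF

From term 3 onward, concatenate the last term with the second-to-last: sF·F = sFF, sFF·sF = sFFsF, …
Continuing: sFFsF · sFF gives term 5.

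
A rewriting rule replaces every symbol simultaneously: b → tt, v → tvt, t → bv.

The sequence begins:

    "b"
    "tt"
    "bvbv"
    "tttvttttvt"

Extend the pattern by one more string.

bvbvbvtvtbvbvbvbvtvtbv

Apply φ to tttvttttvt symbol by symbol: t→bv, t→bv, t→bv, v→tvt, t→bv, t→bv, t→bv, t→bv, v→tvt, t→bv; joined: bv bv bv tvt bv bv bv bv tvt bv.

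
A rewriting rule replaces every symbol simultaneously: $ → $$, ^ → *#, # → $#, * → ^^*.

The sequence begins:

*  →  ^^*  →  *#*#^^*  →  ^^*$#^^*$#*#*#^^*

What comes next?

*#*#^^*$$$#*#*#^^*$$$#^^*$#^^*$#*#*#^^*

φ(^^*$#^^*$#*#*#^^*) expands symbol-by-symbol to *# *# ^^* $$ $# *# *# ^^* $$ $# ^^* $# ^^* $# *# *# ^^*; joining the 17 pieces gives the next term.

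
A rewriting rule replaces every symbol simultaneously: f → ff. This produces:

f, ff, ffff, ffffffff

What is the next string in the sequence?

ffffffffffffffff

Expanding ffffffff: f→ff, f→ff, f→ff, f→ff, f→ff, f→ff, f→ff, f→ff. Concatenated: ff ff ff ff ff ff ff ff.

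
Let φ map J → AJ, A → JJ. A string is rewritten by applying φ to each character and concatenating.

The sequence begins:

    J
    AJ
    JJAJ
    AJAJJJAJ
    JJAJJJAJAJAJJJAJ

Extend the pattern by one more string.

AJAJJJAJAJAJJJAJJJAJJJAJAJAJJJAJ

Applying the rule to each of the 16 symbols of JJAJJJAJAJAJJJAJ gives the pieces AJ AJ JJ AJ AJ AJ JJ AJ JJ AJ JJ AJ AJ AJ JJ AJ, which concatenate to the answer.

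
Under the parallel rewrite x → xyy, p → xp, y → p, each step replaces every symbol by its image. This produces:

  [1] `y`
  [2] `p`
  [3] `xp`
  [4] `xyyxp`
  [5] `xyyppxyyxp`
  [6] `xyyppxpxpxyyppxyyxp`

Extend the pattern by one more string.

xyyppxpxpxyyxpxyyxpxyyppxpxpxyyppxyyxp

Replace each of the 19 characters of xyyppxpxpxyyppxyyxp in place — xyy p p xp xp xyy xp xyy xp xyy p p xp xp xyy p p xyy xp — and concatenate.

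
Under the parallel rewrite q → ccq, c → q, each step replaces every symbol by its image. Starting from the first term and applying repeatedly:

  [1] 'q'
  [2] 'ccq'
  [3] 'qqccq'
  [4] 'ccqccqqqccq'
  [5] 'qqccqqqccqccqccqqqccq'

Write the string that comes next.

Applying the rule to each of the 21 symbols of qqccqqqccqccqccqqqccq gives the pieces ccq ccq q q ccq ccq ccq q q ccq q q ccq q q ccq ccq ccq q q ccq, which concatenate to the answer.

ccqccqqqccqccqccqqqccqqqccqqqccqccqccqqqccq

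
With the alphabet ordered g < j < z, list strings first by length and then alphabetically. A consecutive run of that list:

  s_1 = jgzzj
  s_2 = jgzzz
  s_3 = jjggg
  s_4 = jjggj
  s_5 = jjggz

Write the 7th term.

Advancing 2 positions from jjggz through jjggz → jjgjg reaches term 7.

jjgjj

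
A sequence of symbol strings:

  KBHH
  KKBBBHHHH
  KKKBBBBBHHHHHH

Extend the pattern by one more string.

The n-th term is n K's then 2n-1 B's then 2n H's (n = 1, 2, …).
Setting n = 4 gives 4, 7, 8 characters in each block.

KKKKBBBBBBBHHHHHHHH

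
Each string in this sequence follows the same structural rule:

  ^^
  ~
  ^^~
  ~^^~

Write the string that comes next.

^^~~^^~

Each term (from the third on) is the two preceding terms concatenated in order: term 3 = ^^·~ = ^^~.
So term 5 is ^^~·~^^~.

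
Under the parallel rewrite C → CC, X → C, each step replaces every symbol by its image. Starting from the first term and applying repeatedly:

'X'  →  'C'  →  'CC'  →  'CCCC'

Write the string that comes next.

CCCCCCCC

Expanding CCCC: C→CC, C→CC, C→CC, C→CC. Concatenated: CC CC CC CC.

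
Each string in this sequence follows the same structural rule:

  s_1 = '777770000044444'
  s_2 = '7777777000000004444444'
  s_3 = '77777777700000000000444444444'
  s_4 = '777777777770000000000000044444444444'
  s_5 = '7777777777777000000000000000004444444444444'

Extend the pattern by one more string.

Each string has the form 7^{2n+3} 0^{3n+2} 4^{2n+3} (n = 1, 2, …).
For the next term, n = 6, so the run lengths are 15, 20, 15.

77777777777777700000000000000000000444444444444444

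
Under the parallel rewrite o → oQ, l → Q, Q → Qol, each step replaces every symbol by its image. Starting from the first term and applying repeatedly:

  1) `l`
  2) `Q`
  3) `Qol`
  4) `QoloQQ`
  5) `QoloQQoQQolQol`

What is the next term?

QoloQQoQQolQoloQQolQoloQQQoloQQ

φ(QoloQQoQQolQol) expands symbol-by-symbol to Qol oQ Q oQ Qol Qol oQ Qol Qol oQ Q Qol oQ Q; joining the 14 pieces gives the next term.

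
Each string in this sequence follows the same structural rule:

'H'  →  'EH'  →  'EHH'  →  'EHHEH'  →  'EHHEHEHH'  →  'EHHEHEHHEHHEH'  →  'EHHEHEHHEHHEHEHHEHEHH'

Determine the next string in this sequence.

EHHEHEHHEHHEHEHHEHEHHEHHEHEHHEHHEH

Each term (from the third on) is the previous term followed by the one before it: term 3 = EH·H = EHH.
Continuing: EHHEHEHHEHHEHEHHEHEHH · EHHEHEHHEHHEH gives term 8.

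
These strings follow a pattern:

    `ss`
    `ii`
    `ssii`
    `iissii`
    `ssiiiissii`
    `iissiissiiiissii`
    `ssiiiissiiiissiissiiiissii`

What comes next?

iissiissiiiissiissiiiissiiiissiissiiiissii

From term 3 onward, concatenate the second-to-last term with the last: ss·ii = ssii, ii·ssii = iissii, …
Continuing: iissiissiiiissii · ssiiiissiiiissiissiiiissii gives term 8.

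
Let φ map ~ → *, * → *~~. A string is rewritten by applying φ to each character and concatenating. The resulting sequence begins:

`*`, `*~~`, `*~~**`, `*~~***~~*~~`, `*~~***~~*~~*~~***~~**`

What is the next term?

*~~***~~*~~*~~***~~***~~***~~*~~*~~***~~*~~

φ(*~~***~~*~~*~~***~~**) expands symbol-by-symbol to *~~ * * *~~ *~~ *~~ * * *~~ * * *~~ * * *~~ *~~ *~~ * * *~~ *~~; joining the 21 pieces gives the next term.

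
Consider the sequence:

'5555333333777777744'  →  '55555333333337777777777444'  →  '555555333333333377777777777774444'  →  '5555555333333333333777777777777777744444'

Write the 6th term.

555555555333333333333333377777777777777777777774444444

The n-th term is n+2 5's then 2n+2 3's then 3n+1 7's then n 4's, where the shown terms are n = 2, 3, 4, 5.
For term 6, n = 7, so the run lengths are 9, 16, 22, 7.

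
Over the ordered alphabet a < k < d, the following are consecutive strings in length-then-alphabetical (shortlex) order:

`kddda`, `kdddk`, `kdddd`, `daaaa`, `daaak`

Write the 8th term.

Advancing 3 positions from daaak through daaak → daaad → daaka reaches term 8.

daakk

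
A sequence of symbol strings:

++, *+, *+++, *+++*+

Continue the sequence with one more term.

This is a Fibonacci-style word recurrence s(k) = s(k−1)·s(k−2): e.g. *+·++ = *+++.
The next term joins *+++*+ and *+++.

*+++*+*+++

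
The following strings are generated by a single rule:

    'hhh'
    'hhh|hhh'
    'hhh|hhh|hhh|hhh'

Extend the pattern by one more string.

Each string is two copies of the previous one joined by '|'.
Doubling hhh|hhh|hhh|hhh with '|' between the halves:

hhh|hhh|hhh|hhh|hhh|hhh|hhh|hhh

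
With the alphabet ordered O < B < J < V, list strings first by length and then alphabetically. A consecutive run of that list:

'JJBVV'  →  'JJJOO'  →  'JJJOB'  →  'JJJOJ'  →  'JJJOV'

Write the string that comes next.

Treat JJJOV as a base-4 numeral over the given alphabet and add one, carrying through any trailing V's.

JJJBO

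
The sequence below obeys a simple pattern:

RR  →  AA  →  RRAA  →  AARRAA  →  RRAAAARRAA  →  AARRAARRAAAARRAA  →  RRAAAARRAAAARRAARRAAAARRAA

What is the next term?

AARRAARRAAAARRAARRAAAARRAAAARRAARRAAAARRAA

This is a Fibonacci-style word recurrence s(k) = s(k−2)·s(k−1): e.g. RR·AA = RRAA.
Continuing: AARRAARRAAAARRAA · RRAAAARRAAAARRAARRAAAARRAA gives term 8.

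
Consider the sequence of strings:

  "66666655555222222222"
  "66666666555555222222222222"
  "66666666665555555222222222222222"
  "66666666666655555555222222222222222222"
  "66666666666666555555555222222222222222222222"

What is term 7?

The n-th term is 2n+2 6's then n+3 5's then 3n+3 2's, where the shown terms are n = 2, 3, 4, 5, 6.
For term 7, n = 8, so the run lengths are 18, 11, 27.

66666666666666666655555555555222222222222222222222222222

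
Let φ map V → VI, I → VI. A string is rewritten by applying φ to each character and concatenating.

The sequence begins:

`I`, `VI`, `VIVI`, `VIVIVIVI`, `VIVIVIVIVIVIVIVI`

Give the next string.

φ(VIVIVIVIVIVIVIVI) expands symbol-by-symbol to VI VI VI VI VI VI VI VI VI VI VI VI VI VI VI VI; joining the 16 pieces gives the next term.

VIVIVIVIVIVIVIVIVIVIVIVIVIVIVIVI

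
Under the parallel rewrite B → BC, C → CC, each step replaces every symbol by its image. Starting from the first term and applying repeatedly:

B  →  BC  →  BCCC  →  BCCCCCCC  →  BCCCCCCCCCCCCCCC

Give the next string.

BCCCCCCCCCCCCCCCCCCCCCCCCCCCCCCC

Applying the rule to each of the 16 symbols of BCCCCCCCCCCCCCCC gives the pieces BC CC CC CC CC CC CC CC CC CC CC CC CC CC CC CC, which concatenate to the answer.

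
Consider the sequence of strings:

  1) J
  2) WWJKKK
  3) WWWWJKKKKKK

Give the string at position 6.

Each term wraps the previous one in WW on the left and KKK on the right.
From WWWWJKKKKKK, 3 further steps: WWWWJKKKKKK → WWWWWWJKKKKKKKKK → WWWWWWWWJKKKKKKKKKKKK → (answer).

WWWWWWWWWWJKKKKKKKKKKKKKKK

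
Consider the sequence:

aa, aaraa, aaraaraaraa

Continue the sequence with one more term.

s(k+1) = s(k)·r·s(k) — each term doubles the last with 'r' between the halves.
Doubling aaraaraaraa with 'r' between the halves:

aaraaraaraaraaraaraaraa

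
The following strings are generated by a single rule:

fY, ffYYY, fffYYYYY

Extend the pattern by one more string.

Each string has the form f^{n} Y^{2n-1} (n = 1, 2, …).
For the next term, n = 4, so the run lengths are 4, 7.

ffffYYYYYYY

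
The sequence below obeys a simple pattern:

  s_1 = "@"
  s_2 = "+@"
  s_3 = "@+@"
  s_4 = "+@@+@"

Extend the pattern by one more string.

@+@+@@+@

This is a Fibonacci-style word recurrence s(k) = s(k−2)·s(k−1): e.g. @·+@ = @+@.
The next term joins @+@ and +@@+@.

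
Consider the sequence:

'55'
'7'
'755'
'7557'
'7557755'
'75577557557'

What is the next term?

This is a Fibonacci-style word recurrence s(k) = s(k−1)·s(k−2): e.g. 7·55 = 755.
The next term joins 75577557557 and 7557755.

755775575577557755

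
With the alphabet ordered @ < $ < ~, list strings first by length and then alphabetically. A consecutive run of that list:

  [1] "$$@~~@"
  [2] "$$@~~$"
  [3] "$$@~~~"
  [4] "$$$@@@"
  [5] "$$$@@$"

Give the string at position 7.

$$$@$@

Continuing the enumeration 2 steps past $$$@@$: $$$@@$ → $$$@@~ → (answer).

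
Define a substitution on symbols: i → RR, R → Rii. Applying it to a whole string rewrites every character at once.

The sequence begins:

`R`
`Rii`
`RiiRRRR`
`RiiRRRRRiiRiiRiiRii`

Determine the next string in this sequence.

Applying the rule to each of the 19 symbols of RiiRRRRRiiRiiRiiRii gives the pieces Rii RR RR Rii Rii Rii Rii Rii RR RR Rii RR RR Rii RR RR Rii RR RR, which concatenate to the answer.

RiiRRRRRiiRiiRiiRiiRiiRRRRRiiRRRRRiiRRRRRiiRRRR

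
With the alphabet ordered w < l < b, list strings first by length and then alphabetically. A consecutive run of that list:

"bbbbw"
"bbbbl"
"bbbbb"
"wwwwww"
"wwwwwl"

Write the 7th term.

wwwwlw

Stepping forward 2 times from wwwwwl: wwwwwl → wwwwwb, then the target.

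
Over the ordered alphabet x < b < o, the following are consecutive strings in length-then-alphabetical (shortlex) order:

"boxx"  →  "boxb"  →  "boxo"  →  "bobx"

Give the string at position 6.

Continuing the enumeration 2 steps past bobx: bobx → bobb → (answer).

bobo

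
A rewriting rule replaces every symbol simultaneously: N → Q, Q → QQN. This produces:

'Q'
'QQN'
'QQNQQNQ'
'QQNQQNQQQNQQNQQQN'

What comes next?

Applying the rule to each of the 17 symbols of QQNQQNQQQNQQNQQQN gives the pieces QQN QQN Q QQN QQN Q QQN QQN QQN Q QQN QQN Q QQN QQN QQN Q, which concatenate to the answer.

QQNQQNQQQNQQNQQQNQQNQQNQQQNQQNQQQNQQNQQNQ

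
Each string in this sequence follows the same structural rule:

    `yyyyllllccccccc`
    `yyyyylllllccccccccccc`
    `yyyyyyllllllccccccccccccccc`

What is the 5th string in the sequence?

Reading off run lengths: y runs 4, 5, 6; l runs 4, 5, 6; c runs 7, 11, 15 — each is linear in n (n = 1, 2, …).
Setting n = 5 gives 8, 8, 23 characters in each block.

yyyyyyyyllllllllccccccccccccccccccccccc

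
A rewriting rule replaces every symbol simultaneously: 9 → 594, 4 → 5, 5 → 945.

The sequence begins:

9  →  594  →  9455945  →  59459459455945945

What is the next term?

Rewriting the 17 symbols of 59459459455945945 one by one yields 945 594 5 945 594 5 945 594 5 945 945 594 5 945 594 5 945; concatenated:

94559459455945945594594594559459455945945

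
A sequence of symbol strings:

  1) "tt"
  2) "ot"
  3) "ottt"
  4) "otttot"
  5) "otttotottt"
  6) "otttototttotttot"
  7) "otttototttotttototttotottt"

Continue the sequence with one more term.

This is a Fibonacci-style word recurrence s(k) = s(k−1)·s(k−2): e.g. ot·tt = ottt.
So term 8 is otttototttotttototttotottt·otttototttotttot.

otttototttotttototttototttotttototttotttot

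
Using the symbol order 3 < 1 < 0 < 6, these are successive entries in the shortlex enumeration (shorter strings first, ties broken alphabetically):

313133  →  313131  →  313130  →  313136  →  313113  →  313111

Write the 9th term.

Advancing 3 positions from 313111 through 313111 → 313110 → 313116 reaches term 9.

313103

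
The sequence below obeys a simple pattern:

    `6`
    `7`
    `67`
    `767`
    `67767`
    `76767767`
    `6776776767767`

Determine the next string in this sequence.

767677676776776767767

Each term (from the third on) is the two preceding terms concatenated in order: term 3 = 6·7 = 67.
So term 8 is 76767767·6776776767767.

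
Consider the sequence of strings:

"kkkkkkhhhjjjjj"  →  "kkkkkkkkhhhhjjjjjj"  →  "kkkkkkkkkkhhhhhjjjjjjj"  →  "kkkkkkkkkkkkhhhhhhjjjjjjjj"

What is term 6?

Term n consists of 2n k's, followed by n h's, followed by n+2 j's, where the shown terms are n = 3, 4, 5, 6.
Setting n = 8 gives 16, 8, 10 characters in each block.

kkkkkkkkkkkkkkkkhhhhhhhhjjjjjjjjjj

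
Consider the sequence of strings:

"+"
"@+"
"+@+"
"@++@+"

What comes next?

This is a Fibonacci-style word recurrence s(k) = s(k−2)·s(k−1): e.g. +·@+ = +@+.
So term 5 is +@+·@++@+.

+@+@++@+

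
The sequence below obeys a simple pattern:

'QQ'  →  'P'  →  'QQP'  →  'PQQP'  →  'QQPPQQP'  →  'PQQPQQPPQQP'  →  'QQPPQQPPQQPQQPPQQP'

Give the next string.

PQQPQQPPQQPQQPPQQPPQQPQQPPQQP

Each term (from the third on) is the two preceding terms concatenated in order: term 3 = QQ·P = QQP.
The next term joins PQQPQQPPQQP and QQPPQQPPQQPQQPPQQP.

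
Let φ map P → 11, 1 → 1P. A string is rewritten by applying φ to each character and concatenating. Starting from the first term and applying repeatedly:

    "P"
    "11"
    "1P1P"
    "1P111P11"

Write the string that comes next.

1P111P1P1P111P1P

Expanding 1P111P11: 1→1P, P→11, 1→1P, 1→1P, 1→1P, P→11, 1→1P, 1→1P. Concatenated: 1P 11 1P 1P 1P 11 1P 1P.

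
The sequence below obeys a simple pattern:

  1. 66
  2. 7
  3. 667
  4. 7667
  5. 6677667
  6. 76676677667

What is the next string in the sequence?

667766776676677667

Each term (from the third on) is the two preceding terms concatenated in order: term 3 = 66·7 = 667.
The next term joins 6677667 and 76676677667.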